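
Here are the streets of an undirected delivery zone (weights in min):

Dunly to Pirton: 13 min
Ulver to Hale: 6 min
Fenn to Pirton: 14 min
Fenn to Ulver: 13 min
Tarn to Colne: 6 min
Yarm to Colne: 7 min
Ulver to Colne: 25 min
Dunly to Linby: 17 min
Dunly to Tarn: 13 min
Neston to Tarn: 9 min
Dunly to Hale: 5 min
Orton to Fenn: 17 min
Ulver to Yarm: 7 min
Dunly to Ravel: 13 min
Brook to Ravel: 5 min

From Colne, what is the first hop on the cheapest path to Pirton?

Tarn

Enumerating some paths:
Colne → Ulver → Hale → Dunly → Pirton: 25+6+5+13 = 49
Colne → Yarm → Ulver → Fenn → Pirton: 7+7+13+14 = 41
Colne → Tarn → Dunly → Pirton: 6+13+13 = 32
Colne → Yarm → Ulver → Hale → Dunly → Pirton: 7+7+6+5+13 = 38
Cheapest is Colne → Tarn → Dunly → Pirton at 32 min.
So from Colne the first move is to Tarn.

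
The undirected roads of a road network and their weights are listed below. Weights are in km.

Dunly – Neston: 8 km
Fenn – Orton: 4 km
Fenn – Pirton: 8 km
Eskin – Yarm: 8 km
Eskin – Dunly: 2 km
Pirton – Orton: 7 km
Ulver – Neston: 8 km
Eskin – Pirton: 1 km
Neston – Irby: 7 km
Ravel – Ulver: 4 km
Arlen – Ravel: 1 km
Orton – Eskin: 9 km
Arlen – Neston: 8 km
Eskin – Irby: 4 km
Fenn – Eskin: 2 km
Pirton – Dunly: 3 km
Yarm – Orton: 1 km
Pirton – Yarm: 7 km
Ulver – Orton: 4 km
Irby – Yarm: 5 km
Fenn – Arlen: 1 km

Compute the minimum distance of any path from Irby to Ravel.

8 km

Enumerating some paths:
Irby → Eskin → Fenn → Arlen → Ravel: 4+2+1+1 = 8
Irby → Eskin → Pirton → Fenn → Arlen → Ravel: 4+1+8+1+1 = 15
Irby → Yarm → Orton → Fenn → Arlen → Ravel: 5+1+4+1+1 = 12
Irby → Yarm → Orton → Ulver → Ravel: 5+1+4+4 = 14
Cheapest is Irby → Eskin → Fenn → Arlen → Ravel at 8 km.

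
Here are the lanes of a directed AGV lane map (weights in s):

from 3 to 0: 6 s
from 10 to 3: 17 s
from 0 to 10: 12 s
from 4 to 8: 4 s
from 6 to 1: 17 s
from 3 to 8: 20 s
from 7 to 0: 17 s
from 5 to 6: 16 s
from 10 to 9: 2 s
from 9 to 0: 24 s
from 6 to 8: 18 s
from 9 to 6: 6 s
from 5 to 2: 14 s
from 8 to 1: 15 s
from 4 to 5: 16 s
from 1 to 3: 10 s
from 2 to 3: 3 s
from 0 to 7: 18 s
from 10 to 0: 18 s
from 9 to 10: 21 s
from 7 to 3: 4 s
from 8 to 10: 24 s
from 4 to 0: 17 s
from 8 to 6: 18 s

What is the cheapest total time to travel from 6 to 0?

33 s

Running Dijkstra from 6:
6: 0
1: 17  (via 6)
8: 18  (via 6)
3: 27  (via 1)
0: 33  (via 3)
Shortest route: 6–1–3–0 = 33 s.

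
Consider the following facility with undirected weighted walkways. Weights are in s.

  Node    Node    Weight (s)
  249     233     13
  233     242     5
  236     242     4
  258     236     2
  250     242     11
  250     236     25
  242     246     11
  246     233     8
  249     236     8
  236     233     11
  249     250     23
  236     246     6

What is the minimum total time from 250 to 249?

Settle nodes by increasing distance from 250:
250: 0
242: 11  (via 250)
236: 15  (via 242)
233: 16  (via 242)
258: 17  (via 236)
246: 21  (via 236)
249: 23  (via 250)
Shortest route: 250 → 249 = 23 s.

23 s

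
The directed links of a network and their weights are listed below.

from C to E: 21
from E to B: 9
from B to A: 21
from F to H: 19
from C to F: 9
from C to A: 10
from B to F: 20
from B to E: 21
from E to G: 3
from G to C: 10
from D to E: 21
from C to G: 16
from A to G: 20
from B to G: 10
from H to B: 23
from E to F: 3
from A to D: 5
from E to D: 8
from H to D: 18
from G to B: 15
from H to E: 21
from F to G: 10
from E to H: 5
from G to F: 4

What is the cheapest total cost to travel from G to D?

25

Settle nodes by increasing distance from G:
G: 0
F: 4  (via G)
C: 10  (via G)
B: 15  (via G)
A: 20  (via C)
H: 23  (via F)
D: 25  (via A)
Shortest route: G–C–A–D = 25.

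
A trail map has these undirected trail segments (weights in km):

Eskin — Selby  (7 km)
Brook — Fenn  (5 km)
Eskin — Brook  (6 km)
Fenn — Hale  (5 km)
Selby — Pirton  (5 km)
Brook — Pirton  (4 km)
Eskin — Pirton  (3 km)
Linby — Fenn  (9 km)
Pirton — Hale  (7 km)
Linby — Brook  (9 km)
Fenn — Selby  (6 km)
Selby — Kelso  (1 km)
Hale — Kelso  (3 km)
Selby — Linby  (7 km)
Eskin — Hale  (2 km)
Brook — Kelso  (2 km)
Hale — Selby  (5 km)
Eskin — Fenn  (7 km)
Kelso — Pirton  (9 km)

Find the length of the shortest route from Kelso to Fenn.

Candidate routes:
Kelso–Selby–Hale–Fenn: 1+5+5 = 11
Kelso–Selby–Fenn: 1+6 = 7
Kelso–Hale–Eskin–Fenn: 3+2+7 = 12
Kelso–Hale–Fenn: 3+5 = 8
The minimum is 7 km via Kelso–Selby–Fenn.

7 km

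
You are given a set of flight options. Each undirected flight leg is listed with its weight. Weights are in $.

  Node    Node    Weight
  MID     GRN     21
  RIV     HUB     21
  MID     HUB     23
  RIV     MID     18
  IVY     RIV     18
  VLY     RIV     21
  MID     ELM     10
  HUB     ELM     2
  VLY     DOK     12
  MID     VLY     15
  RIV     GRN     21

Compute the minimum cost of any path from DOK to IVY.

Shortest distances from DOK:
DOK: 0
VLY: 12  (via DOK)
MID: 27  (via VLY)
RIV: 33  (via VLY)
ELM: 37  (via MID)
HUB: 39  (via ELM)
GRN: 48  (via MID)
IVY: 51  (via RIV)
Shortest route: DOK–VLY–RIV–IVY = $51.

$51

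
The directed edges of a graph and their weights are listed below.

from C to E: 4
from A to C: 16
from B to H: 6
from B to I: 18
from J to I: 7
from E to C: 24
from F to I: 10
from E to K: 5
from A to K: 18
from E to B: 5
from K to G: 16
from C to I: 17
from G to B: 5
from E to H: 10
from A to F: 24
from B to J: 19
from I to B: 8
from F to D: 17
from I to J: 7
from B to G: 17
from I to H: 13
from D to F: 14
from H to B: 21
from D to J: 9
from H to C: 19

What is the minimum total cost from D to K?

Enumerating some paths:
D - J - I - H - C - E - K: 9+7+13+19+4+5 = 57
D - J - I - B - H - C - E - K: 9+7+8+6+19+4+5 = 58
Cheapest is D - J - I - H - C - E - K at 57.

57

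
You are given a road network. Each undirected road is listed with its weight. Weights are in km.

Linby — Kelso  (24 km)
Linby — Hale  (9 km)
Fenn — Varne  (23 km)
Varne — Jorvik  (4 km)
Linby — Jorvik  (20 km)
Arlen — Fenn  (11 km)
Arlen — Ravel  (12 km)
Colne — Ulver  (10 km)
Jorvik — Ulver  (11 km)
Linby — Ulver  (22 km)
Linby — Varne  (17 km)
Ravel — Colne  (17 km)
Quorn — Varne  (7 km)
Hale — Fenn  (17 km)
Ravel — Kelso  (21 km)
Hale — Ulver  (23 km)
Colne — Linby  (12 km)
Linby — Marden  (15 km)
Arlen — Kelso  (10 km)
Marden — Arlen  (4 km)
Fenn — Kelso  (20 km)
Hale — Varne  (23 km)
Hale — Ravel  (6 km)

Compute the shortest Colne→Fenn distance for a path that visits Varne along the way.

48 km

Best Colne to Varne: Colne–Ulver–Jorvik–Varne costing 25
Best Varne to Fenn: Varne–Fenn costing 23
Total via Varne: 25 + 23 = 48 km.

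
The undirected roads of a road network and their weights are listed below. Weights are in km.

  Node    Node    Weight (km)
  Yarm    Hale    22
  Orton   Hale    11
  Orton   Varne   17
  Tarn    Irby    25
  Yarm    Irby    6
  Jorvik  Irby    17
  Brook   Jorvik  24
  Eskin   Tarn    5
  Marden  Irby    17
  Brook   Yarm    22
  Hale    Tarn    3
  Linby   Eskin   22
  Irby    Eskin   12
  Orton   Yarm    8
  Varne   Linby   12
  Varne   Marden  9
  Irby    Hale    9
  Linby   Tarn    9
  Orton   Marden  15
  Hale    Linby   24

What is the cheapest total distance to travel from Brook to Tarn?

40 km

Settle nodes by increasing distance from Brook:
Brook: 0
Yarm: 22  (via Brook)
Jorvik: 24  (via Brook)
Irby: 28  (via Yarm)
Orton: 30  (via Yarm)
Hale: 37  (via Irby)
Tarn: 40  (via Hale)
Shortest route: Brook–Yarm–Irby–Hale–Tarn = 40 km.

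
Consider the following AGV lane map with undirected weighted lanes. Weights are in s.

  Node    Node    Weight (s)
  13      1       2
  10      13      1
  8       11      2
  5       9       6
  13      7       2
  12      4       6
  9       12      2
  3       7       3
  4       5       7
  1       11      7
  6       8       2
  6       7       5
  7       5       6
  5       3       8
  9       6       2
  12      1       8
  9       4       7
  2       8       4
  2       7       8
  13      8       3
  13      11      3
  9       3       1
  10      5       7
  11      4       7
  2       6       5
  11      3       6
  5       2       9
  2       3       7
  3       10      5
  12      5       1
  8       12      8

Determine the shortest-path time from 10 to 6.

Compare a few routes:
10 - 13 - 11 - 8 - 6: 1+3+2+2 = 8
10 - 13 - 7 - 6: 1+2+5 = 8
10 - 13 - 8 - 6: 1+3+2 = 6
10 - 3 - 9 - 6: 5+1+2 = 8
The minimum is 6 s via 10 - 13 - 8 - 6.

6 s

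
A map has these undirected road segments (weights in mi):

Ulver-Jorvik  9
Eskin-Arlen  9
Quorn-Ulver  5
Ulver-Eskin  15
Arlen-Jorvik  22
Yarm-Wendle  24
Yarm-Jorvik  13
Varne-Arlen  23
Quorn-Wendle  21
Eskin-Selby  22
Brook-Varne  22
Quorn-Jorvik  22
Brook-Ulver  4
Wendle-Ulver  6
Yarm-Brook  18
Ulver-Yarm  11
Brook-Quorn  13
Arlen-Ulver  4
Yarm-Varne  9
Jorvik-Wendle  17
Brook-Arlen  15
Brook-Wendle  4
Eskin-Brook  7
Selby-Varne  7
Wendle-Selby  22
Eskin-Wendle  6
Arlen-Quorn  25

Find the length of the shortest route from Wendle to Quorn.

Settle nodes by increasing distance from Wendle:
Wendle: 0
Brook: 4  (via Wendle)
Eskin: 6  (via Wendle)
Ulver: 6  (via Wendle)
Arlen: 10  (via Ulver)
Quorn: 11  (via Ulver)
Shortest route: Wendle → Ulver → Quorn = 11 mi.

11 mi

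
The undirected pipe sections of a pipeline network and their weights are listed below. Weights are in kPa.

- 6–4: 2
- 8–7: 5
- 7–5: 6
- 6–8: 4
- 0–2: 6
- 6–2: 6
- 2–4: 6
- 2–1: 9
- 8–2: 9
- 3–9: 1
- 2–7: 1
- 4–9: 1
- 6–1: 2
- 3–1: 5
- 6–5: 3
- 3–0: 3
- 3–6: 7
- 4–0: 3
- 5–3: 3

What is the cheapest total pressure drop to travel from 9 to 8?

Compare a few routes:
9 → 3 → 5 → 6 → 8: 1+3+3+4 = 11
9 → 4 → 6 → 8: 1+2+4 = 7
The minimum is 7 kPa via 9 → 4 → 6 → 8.

7 kPa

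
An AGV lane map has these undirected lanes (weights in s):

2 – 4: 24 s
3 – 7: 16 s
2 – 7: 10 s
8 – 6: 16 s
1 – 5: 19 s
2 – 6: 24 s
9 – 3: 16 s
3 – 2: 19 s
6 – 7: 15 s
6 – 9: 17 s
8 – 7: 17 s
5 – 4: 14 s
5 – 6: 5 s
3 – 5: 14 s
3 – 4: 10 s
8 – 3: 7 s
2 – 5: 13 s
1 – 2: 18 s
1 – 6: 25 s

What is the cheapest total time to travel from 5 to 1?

19 s

Enumerating some paths:
5 - 1: 19 = 19
5 - 6 - 1: 5+25 = 30
Cheapest is 5 - 1 at 19 s.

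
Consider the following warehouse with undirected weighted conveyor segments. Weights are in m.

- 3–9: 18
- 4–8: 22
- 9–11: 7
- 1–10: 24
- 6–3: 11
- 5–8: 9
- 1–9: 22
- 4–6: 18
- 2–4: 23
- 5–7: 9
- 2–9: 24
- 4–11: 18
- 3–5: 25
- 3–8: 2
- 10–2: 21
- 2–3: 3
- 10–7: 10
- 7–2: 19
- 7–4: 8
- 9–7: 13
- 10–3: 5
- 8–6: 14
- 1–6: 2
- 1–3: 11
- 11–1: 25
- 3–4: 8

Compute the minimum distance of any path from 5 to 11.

29 m

Candidate routes:
5–8–3–9–11: 9+2+18+7 = 36
5–7–9–11: 9+13+7 = 29
5–8–3–4–11: 9+2+8+18 = 37
5–7–4–11: 9+8+18 = 35
Cheapest is 5–7–9–11 at 29 m.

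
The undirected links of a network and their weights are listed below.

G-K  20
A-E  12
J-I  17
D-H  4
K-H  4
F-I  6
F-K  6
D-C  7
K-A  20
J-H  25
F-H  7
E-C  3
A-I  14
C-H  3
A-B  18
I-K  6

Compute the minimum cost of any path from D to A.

Compare a few routes:
D–C–E–A: 7+3+12 = 22
D–H–F–I–A: 4+7+6+14 = 31
D–H–K–A: 4+4+20 = 28
D–H–K–I–A: 4+4+6+14 = 28
The minimum is 22 via D–C–E–A.

22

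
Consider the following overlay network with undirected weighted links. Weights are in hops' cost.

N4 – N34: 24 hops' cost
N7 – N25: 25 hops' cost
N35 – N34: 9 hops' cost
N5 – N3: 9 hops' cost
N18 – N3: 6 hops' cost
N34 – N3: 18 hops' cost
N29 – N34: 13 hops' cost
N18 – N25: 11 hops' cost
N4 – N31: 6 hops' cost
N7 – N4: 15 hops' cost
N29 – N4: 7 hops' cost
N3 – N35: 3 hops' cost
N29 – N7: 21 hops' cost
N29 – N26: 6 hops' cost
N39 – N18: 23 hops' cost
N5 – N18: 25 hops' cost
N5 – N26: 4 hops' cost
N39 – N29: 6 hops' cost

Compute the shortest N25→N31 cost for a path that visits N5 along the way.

Shortest N25→N5: N25 → N18 → N3 → N5 = 26
Best N5 to N31: N5 → N26 → N29 → N4 → N31 costing 23
Total via N5: 26 + 23 = 49 hops' cost.

49 hops' cost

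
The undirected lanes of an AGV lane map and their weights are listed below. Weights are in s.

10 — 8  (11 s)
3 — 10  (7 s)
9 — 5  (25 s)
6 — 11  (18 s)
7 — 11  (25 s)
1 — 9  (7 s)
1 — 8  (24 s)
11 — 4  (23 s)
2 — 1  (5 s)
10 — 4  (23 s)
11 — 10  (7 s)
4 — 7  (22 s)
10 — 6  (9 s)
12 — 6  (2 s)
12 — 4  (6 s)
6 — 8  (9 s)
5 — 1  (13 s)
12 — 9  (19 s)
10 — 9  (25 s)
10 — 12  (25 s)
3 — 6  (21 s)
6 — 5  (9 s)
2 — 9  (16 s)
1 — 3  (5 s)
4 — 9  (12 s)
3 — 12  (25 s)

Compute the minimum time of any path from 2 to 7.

46 s

Shortest distances from 2:
2: 0
1: 5  (via 2)
3: 10  (via 1)
9: 12  (via 1)
10: 17  (via 3)
5: 18  (via 1)
4: 24  (via 9)
11: 24  (via 10)
6: 26  (via 10)
8: 28  (via 10)
12: 28  (via 6)
7: 46  (via 4)
Shortest route: 2–1–9–4–7 = 46 s.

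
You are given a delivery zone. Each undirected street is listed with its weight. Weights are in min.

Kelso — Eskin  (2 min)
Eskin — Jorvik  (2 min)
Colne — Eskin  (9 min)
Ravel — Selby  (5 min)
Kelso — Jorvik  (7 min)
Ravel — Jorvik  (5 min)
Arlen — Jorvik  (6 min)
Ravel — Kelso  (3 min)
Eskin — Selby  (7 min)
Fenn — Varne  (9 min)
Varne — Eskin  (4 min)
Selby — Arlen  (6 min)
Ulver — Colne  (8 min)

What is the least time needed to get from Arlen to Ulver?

25 min

Running Dijkstra from Arlen:
Arlen: 0
Jorvik: 6  (via Arlen)
Selby: 6  (via Arlen)
Eskin: 8  (via Jorvik)
Kelso: 10  (via Eskin)
Ravel: 11  (via Jorvik)
Varne: 12  (via Eskin)
Colne: 17  (via Eskin)
Fenn: 21  (via Varne)
Ulver: 25  (via Colne)
Shortest route: Arlen → Jorvik → Eskin → Colne → Ulver = 25 min.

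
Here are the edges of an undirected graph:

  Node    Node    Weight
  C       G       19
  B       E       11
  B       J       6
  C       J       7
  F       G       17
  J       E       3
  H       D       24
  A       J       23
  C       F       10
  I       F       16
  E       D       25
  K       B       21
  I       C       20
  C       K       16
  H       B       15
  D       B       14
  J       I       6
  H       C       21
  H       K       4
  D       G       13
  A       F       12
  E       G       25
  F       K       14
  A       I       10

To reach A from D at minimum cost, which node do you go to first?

B

Candidate routes:
D–B–J–A: 14+6+23 = 43
D–G–F–A: 13+17+12 = 42
D–B–J–I–A: 14+6+6+10 = 36
The minimum is 36 via D–B–J–I–A.
So from D the first move is to B.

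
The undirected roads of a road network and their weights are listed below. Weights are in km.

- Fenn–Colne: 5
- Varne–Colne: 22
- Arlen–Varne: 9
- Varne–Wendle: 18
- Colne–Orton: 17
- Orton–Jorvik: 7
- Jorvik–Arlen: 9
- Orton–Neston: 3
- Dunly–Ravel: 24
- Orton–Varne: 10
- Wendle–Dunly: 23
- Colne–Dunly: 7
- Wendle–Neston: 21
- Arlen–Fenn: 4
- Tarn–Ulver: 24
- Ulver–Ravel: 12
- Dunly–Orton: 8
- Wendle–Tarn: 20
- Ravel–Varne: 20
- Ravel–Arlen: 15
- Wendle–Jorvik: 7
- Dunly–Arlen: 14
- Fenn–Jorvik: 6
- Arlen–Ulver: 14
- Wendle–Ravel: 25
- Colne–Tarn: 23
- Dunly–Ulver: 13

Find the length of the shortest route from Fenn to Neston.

Running Dijkstra from Fenn:
Fenn: 0
Arlen: 4  (via Fenn)
Colne: 5  (via Fenn)
Jorvik: 6  (via Fenn)
Dunly: 12  (via Colne)
Orton: 13  (via Jorvik)
Varne: 13  (via Arlen)
Wendle: 13  (via Jorvik)
Neston: 16  (via Orton)
Shortest route: Fenn → Jorvik → Orton → Neston = 16 km.

16 km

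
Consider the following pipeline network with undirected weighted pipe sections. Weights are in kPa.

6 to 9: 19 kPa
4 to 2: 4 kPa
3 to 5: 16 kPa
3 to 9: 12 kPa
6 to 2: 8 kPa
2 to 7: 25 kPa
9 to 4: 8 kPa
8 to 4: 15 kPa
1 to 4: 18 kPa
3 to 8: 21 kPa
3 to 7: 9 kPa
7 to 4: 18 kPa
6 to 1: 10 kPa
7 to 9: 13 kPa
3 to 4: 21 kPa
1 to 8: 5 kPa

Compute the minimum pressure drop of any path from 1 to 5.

42 kPa

Settle nodes by increasing distance from 1:
1: 0
8: 5  (via 1)
6: 10  (via 1)
2: 18  (via 6)
4: 18  (via 1)
3: 26  (via 8)
9: 26  (via 4)
7: 35  (via 3)
5: 42  (via 3)
Shortest route: 1–8–3–5 = 42 kPa.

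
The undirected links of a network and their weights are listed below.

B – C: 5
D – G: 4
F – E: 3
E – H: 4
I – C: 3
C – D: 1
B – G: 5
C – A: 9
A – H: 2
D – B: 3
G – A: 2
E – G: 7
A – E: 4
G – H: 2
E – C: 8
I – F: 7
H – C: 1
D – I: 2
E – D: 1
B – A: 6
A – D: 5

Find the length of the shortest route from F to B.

Shortest distances from F:
F: 0
E: 3  (via F)
D: 4  (via E)
C: 5  (via D)
H: 6  (via C)
I: 6  (via D)
A: 7  (via E)
B: 7  (via D)
Shortest route: F–E–D–B = 7.

7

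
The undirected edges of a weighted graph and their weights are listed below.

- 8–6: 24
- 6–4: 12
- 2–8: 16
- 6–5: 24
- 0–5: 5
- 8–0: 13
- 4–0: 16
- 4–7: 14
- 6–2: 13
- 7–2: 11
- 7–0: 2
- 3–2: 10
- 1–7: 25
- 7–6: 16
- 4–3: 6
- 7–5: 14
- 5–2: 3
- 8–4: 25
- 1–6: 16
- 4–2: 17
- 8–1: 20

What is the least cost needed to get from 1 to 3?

34

Shortest distances from 1:
1: 0
6: 16  (via 1)
8: 20  (via 1)
7: 25  (via 1)
0: 27  (via 7)
4: 28  (via 6)
2: 29  (via 6)
5: 32  (via 0)
3: 34  (via 4)
Shortest route: 1 → 6 → 4 → 3 = 34.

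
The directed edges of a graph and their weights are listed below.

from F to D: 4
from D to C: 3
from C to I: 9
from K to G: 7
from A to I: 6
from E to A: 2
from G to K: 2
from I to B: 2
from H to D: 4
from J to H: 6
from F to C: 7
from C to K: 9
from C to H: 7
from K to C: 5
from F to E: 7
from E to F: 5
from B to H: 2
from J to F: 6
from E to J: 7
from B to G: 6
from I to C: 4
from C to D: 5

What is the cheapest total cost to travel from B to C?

Enumerating some paths:
B–G–K–C: 6+2+5 = 13
B–H–D–C: 2+4+3 = 9
Cheapest is B–H–D–C at 9.

9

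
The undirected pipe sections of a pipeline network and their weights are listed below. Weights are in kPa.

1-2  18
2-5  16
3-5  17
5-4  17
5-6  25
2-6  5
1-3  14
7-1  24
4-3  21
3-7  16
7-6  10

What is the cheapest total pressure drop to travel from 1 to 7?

Compare a few routes:
1–3–7: 14+16 = 30
1–2–6–7: 18+5+10 = 33
1–7: 24 = 24
Cheapest is 1–7 at 24 kPa.

24 kPa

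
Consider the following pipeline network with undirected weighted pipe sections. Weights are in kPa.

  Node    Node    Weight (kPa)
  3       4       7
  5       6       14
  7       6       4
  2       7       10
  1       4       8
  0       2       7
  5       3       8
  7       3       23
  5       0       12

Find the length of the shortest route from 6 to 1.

Candidate routes:
6 - 5 - 3 - 4 - 1: 14+8+7+8 = 37
6 - 7 - 2 - 0 - 5 - 3 - 4 - 1: 4+10+7+12+8+7+8 = 56
6 - 7 - 3 - 4 - 1: 4+23+7+8 = 42
Cheapest is 6 - 5 - 3 - 4 - 1 at 37 kPa.

37 kPa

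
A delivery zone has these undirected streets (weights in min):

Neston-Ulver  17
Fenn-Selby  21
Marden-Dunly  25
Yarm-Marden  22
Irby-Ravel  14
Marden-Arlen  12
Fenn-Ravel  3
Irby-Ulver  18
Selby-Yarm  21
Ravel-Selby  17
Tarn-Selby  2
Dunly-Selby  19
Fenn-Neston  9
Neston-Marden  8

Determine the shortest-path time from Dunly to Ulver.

Settle nodes by increasing distance from Dunly:
Dunly: 0
Selby: 19  (via Dunly)
Tarn: 21  (via Selby)
Marden: 25  (via Dunly)
Neston: 33  (via Marden)
Ravel: 36  (via Selby)
Arlen: 37  (via Marden)
Fenn: 39  (via Ravel)
Yarm: 40  (via Selby)
Ulver: 50  (via Neston)
Shortest route: Dunly–Marden–Neston–Ulver = 50 min.

50 min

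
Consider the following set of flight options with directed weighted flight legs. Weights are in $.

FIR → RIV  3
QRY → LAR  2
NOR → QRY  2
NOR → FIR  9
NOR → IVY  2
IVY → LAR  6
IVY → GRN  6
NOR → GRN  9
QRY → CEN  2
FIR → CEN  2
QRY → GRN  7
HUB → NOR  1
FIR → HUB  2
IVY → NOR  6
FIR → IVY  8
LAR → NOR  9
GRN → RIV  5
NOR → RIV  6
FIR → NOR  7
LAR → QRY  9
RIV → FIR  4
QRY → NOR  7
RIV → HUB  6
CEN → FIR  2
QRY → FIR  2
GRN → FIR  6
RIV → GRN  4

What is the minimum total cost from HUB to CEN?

Shortest distances from HUB:
HUB: 0
NOR: 1  (via HUB)
QRY: 3  (via NOR)
IVY: 3  (via NOR)
LAR: 5  (via QRY)
CEN: 5  (via QRY)
Shortest route: HUB–NOR–QRY–CEN = $5.

$5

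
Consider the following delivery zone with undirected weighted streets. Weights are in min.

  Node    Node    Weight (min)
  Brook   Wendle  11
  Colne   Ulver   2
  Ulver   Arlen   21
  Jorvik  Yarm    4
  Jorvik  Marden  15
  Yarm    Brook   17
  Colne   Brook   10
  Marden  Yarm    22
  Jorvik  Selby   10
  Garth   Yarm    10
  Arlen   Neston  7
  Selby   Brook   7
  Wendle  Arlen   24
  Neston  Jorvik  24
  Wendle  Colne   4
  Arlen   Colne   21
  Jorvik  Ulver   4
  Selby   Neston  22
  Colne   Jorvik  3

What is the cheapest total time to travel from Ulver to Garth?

18 min

Candidate routes:
Ulver → Colne → Jorvik → Yarm → Garth: 2+3+4+10 = 19
Ulver → Jorvik → Yarm → Garth: 4+4+10 = 18
The minimum is 18 min via Ulver → Jorvik → Yarm → Garth.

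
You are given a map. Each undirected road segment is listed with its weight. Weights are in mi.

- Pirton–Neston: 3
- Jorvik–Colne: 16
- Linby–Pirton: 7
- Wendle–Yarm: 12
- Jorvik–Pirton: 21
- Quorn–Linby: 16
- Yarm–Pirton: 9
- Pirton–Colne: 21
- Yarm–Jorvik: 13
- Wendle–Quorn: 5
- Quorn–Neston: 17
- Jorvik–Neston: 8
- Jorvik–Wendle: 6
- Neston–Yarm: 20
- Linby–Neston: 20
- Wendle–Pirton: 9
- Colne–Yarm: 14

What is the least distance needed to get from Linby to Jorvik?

18 mi

Settle nodes by increasing distance from Linby:
Linby: 0
Pirton: 7  (via Linby)
Neston: 10  (via Pirton)
Wendle: 16  (via Pirton)
Quorn: 16  (via Linby)
Yarm: 16  (via Pirton)
Jorvik: 18  (via Neston)
Shortest route: Linby–Pirton–Neston–Jorvik = 18 mi.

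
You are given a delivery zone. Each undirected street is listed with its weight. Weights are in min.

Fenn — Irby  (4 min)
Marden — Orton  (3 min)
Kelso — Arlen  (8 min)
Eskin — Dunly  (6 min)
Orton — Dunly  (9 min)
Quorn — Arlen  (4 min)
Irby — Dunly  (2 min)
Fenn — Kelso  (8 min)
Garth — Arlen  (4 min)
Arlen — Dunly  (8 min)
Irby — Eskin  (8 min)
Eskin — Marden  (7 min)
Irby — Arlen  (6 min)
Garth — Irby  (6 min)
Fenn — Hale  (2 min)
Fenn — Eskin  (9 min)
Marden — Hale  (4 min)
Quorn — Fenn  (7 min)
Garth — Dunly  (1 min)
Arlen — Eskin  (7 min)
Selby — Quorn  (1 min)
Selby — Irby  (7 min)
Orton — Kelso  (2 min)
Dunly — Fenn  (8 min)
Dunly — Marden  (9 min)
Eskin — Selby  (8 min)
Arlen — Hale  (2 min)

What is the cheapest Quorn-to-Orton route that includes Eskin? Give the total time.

Shortest Quorn→Eskin: Quorn → Selby → Eskin = 9
Shortest Eskin→Orton: Eskin → Marden → Orton = 10
Total via Eskin: 9 + 10 = 19 min.

19 min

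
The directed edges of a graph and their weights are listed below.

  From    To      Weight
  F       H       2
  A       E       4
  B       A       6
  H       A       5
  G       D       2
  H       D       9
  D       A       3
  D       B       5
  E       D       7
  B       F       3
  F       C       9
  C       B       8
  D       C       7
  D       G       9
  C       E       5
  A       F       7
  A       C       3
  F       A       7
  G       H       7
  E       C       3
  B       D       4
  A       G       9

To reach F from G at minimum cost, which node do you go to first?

Candidate routes:
G → D → B → F: 2+5+3 = 10
G → D → A → F: 2+3+7 = 12
The minimum is 10 via G → D → B → F.
So from G the first move is to D.

D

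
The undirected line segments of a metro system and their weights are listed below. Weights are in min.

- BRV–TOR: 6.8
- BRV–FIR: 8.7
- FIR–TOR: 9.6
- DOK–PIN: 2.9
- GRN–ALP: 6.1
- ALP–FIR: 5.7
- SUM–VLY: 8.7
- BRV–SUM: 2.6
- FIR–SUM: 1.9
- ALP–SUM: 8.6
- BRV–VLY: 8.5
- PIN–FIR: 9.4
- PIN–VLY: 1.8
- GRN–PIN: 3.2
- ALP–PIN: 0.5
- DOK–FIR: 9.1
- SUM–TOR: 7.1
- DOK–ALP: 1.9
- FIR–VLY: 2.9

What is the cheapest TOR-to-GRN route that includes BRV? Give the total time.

19.2 min

Best TOR to BRV: TOR–BRV costing 6.8
Shortest BRV→GRN: BRV–SUM–FIR–VLY–PIN–GRN = 12.4
Total via BRV: 6.8 + 12.4 = 19.2 min.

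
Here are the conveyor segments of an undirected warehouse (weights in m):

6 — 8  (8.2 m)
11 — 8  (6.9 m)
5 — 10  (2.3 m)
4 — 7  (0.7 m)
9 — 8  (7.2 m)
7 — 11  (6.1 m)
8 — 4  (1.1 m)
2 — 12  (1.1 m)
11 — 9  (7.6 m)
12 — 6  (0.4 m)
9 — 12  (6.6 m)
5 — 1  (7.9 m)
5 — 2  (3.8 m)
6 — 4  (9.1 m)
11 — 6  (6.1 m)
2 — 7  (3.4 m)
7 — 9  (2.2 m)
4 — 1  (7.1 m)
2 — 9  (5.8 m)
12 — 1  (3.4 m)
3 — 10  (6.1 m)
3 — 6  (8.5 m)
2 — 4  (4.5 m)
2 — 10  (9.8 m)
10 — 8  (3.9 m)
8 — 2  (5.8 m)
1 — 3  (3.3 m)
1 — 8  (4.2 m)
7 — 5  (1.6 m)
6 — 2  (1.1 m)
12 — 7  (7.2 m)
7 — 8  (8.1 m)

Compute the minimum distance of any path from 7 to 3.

9.3 m

Candidate routes:
7 - 4 - 1 - 3: 0.7+7.1+3.3 = 11.1
7 - 5 - 10 - 3: 1.6+2.3+6.1 = 10
7 - 4 - 8 - 1 - 3: 0.7+1.1+4.2+3.3 = 9.3
Cheapest is 7 - 4 - 8 - 1 - 3 at 9.3 m.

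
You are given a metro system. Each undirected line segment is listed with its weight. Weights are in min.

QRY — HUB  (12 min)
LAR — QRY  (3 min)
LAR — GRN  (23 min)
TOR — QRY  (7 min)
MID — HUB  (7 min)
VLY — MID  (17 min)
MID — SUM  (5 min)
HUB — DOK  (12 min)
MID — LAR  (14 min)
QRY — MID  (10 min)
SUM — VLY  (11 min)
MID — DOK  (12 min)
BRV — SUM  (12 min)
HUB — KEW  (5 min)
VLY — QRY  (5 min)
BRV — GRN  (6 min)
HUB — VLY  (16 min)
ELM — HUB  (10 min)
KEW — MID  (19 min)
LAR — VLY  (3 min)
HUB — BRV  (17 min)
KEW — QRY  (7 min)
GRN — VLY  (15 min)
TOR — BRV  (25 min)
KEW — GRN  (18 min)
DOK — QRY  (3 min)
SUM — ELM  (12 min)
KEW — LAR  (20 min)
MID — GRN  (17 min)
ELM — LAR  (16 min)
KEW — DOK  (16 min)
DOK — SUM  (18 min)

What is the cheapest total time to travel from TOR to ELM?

26 min

Running Dijkstra from TOR:
TOR: 0
QRY: 7  (via TOR)
DOK: 10  (via QRY)
LAR: 10  (via QRY)
VLY: 12  (via QRY)
KEW: 14  (via QRY)
MID: 17  (via QRY)
HUB: 19  (via QRY)
SUM: 22  (via MID)
BRV: 25  (via TOR)
ELM: 26  (via LAR)
Shortest route: TOR → QRY → LAR → ELM = 26 min.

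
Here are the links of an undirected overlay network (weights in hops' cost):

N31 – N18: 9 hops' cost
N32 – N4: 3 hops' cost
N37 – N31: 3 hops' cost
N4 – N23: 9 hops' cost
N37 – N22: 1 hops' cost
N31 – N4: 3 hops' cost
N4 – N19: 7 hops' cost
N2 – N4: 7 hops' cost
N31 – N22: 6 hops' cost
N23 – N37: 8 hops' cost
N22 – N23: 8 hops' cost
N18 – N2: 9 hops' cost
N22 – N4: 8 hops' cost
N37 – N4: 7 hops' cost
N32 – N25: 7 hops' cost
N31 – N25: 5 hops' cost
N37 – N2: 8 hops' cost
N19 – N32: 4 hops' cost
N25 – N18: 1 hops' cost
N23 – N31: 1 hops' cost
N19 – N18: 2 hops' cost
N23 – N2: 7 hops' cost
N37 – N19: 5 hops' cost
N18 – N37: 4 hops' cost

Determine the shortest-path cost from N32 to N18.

6 hops' cost

Candidate routes:
N32 - N25 - N18: 7+1 = 8
N32 - N19 - N18: 4+2 = 6
N32 - N4 - N31 - N25 - N18: 3+3+5+1 = 12
The minimum is 6 hops' cost via N32 - N19 - N18.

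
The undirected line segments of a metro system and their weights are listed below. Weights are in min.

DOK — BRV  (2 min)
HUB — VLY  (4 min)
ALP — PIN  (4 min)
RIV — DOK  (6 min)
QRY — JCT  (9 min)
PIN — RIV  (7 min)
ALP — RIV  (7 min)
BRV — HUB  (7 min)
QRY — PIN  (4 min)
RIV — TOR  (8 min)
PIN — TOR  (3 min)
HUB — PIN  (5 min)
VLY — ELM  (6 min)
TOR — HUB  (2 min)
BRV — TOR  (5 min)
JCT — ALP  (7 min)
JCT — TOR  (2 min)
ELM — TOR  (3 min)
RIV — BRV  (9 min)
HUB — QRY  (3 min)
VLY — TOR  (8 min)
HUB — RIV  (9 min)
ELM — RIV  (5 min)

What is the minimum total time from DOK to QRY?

12 min

Running Dijkstra from DOK:
DOK: 0
BRV: 2  (via DOK)
RIV: 6  (via DOK)
TOR: 7  (via BRV)
JCT: 9  (via TOR)
HUB: 9  (via BRV)
PIN: 10  (via TOR)
ELM: 10  (via TOR)
QRY: 12  (via HUB)
Shortest route: DOK–BRV–HUB–QRY = 12 min.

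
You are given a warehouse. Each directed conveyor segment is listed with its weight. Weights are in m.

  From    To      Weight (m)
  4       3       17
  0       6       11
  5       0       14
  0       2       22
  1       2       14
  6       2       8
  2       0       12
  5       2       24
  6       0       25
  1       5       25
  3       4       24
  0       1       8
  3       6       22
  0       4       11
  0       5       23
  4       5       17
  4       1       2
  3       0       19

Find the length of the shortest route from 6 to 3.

Shortest distances from 6:
6: 0
2: 8  (via 6)
0: 20  (via 2)
1: 28  (via 0)
4: 31  (via 0)
5: 43  (via 0)
3: 48  (via 4)
Shortest route: 6–2–0–4–3 = 48 m.

48 m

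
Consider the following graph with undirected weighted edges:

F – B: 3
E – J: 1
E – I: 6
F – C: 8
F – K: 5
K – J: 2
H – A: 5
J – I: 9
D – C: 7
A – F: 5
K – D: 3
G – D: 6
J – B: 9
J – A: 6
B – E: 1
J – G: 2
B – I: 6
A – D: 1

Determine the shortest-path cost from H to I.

Running Dijkstra from H:
H: 0
A: 5  (via H)
D: 6  (via A)
K: 9  (via D)
F: 10  (via A)
J: 11  (via A)
E: 12  (via J)
G: 12  (via D)
B: 13  (via F)
C: 13  (via D)
I: 18  (via E)
Shortest route: H → A → J → E → I = 18.

18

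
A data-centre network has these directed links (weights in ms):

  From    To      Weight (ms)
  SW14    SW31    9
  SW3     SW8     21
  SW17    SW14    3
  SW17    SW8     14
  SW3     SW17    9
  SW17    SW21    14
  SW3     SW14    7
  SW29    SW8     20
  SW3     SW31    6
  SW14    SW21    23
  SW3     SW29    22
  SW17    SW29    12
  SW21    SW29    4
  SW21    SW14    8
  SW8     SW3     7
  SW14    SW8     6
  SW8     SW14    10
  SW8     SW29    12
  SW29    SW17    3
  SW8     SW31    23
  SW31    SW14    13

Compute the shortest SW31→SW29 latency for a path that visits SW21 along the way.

Shortest SW31→SW21: SW31–SW14–SW21 = 36
Shortest SW21→SW29: SW21–SW29 = 4
Total via SW21: 36 + 4 = 40 ms.

40 ms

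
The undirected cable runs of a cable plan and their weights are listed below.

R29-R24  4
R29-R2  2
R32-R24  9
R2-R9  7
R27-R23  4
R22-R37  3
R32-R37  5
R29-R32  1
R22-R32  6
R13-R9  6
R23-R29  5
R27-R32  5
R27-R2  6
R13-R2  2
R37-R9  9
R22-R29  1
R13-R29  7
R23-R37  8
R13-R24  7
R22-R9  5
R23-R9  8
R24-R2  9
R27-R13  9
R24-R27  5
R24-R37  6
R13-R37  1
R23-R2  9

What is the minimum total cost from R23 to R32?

Candidate routes:
R23 - R27 - R32: 4+5 = 9
R23 - R29 - R32: 5+1 = 6
The minimum is 6 via R23 - R29 - R32.

6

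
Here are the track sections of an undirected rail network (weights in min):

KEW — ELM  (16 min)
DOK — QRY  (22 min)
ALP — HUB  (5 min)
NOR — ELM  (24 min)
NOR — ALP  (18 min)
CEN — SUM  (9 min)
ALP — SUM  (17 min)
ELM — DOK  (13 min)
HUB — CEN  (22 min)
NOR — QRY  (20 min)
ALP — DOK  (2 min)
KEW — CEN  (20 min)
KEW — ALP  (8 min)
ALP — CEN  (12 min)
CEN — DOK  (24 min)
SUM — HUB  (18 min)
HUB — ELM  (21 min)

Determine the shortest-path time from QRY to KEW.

32 min

Running Dijkstra from QRY:
QRY: 0
NOR: 20  (via QRY)
DOK: 22  (via QRY)
ALP: 24  (via DOK)
HUB: 29  (via ALP)
KEW: 32  (via ALP)
Shortest route: QRY–DOK–ALP–KEW = 32 min.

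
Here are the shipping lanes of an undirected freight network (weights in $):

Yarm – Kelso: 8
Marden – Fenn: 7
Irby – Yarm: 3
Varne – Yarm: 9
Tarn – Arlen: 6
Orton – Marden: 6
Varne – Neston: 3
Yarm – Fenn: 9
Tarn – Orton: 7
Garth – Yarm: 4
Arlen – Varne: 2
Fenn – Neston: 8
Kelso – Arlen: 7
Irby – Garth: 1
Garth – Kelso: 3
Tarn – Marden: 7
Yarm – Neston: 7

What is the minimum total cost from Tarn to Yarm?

$17

Settle nodes by increasing distance from Tarn:
Tarn: 0
Arlen: 6  (via Tarn)
Marden: 7  (via Tarn)
Orton: 7  (via Tarn)
Varne: 8  (via Arlen)
Neston: 11  (via Varne)
Kelso: 13  (via Arlen)
Fenn: 14  (via Marden)
Garth: 16  (via Kelso)
Irby: 17  (via Garth)
Yarm: 17  (via Varne)
Shortest route: Tarn → Arlen → Varne → Yarm = $17.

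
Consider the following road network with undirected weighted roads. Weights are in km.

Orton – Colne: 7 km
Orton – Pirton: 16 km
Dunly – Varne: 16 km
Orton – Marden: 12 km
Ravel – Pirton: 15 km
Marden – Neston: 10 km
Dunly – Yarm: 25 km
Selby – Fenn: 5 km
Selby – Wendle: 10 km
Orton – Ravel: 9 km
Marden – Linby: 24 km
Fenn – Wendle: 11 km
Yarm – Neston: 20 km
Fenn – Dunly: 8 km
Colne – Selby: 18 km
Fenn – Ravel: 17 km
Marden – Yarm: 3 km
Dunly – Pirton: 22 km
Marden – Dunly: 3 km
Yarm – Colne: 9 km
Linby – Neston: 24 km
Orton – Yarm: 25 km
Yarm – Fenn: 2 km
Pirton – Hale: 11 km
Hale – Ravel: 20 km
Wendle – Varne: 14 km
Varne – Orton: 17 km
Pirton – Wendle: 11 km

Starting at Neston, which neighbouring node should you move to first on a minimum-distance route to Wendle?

Marden

Enumerating some paths:
Neston → Marden → Yarm → Fenn → Wendle: 10+3+2+11 = 26
Neston → Marden → Yarm → Fenn → Selby → Wendle: 10+3+2+5+10 = 30
Neston → Marden → Dunly → Fenn → Wendle: 10+3+8+11 = 32
Cheapest is Neston → Marden → Yarm → Fenn → Wendle at 26 km.
So from Neston the first move is to Marden.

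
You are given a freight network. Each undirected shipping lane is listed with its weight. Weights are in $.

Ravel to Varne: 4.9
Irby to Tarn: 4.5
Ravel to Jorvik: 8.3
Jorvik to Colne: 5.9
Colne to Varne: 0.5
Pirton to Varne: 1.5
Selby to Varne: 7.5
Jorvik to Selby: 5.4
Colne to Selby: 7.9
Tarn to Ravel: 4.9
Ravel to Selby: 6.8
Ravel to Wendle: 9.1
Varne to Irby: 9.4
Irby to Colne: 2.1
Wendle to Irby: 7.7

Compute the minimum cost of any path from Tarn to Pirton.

$8.6

Settle nodes by increasing distance from Tarn:
Tarn: 0
Irby: 4.5  (via Tarn)
Ravel: 4.9  (via Tarn)
Colne: 6.6  (via Irby)
Varne: 7.1  (via Colne)
Pirton: 8.6  (via Varne)
Shortest route: Tarn → Irby → Colne → Varne → Pirton = $8.6.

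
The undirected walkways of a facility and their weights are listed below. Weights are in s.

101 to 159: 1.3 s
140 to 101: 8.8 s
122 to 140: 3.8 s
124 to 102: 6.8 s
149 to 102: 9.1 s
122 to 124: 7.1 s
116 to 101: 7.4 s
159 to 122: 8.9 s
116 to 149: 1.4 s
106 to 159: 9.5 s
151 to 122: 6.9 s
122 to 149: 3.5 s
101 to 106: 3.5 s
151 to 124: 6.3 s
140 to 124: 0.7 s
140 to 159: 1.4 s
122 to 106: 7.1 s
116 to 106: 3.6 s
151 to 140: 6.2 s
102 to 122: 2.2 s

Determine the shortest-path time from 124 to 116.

9.4 s

Running Dijkstra from 124:
124: 0
140: 0.7  (via 124)
159: 2.1  (via 140)
101: 3.4  (via 159)
122: 4.5  (via 140)
151: 6.3  (via 124)
102: 6.7  (via 122)
106: 6.9  (via 101)
149: 8  (via 122)
116: 9.4  (via 149)
Shortest route: 124–140–122–149–116 = 9.4 s.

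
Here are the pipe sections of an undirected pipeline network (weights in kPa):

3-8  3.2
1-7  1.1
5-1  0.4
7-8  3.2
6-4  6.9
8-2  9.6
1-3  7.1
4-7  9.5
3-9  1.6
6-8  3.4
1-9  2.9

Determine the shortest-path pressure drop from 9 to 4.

13.5 kPa

Running Dijkstra from 9:
9: 0
3: 1.6  (via 9)
1: 2.9  (via 9)
5: 3.3  (via 1)
7: 4  (via 1)
8: 4.8  (via 3)
6: 8.2  (via 8)
4: 13.5  (via 7)
Shortest route: 9 → 1 → 7 → 4 = 13.5 kPa.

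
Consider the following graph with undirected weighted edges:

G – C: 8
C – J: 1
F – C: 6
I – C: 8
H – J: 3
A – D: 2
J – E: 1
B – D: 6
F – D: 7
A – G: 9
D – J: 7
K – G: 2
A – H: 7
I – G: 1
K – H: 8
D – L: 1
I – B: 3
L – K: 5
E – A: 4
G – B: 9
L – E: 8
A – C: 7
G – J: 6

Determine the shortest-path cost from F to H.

Running Dijkstra from F:
F: 0
C: 6  (via F)
D: 7  (via F)
J: 7  (via C)
E: 8  (via J)
L: 8  (via D)
A: 9  (via D)
H: 10  (via J)
Shortest route: F → C → J → H = 10.

10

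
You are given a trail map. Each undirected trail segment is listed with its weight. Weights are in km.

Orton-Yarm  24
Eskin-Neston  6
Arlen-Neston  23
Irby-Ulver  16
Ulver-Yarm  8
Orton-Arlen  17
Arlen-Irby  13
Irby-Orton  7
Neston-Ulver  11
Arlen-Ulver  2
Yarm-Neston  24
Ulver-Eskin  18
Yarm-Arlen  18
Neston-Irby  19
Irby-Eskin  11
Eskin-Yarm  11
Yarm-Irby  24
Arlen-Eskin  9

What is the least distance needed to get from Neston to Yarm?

17 km

Running Dijkstra from Neston:
Neston: 0
Eskin: 6  (via Neston)
Ulver: 11  (via Neston)
Arlen: 13  (via Ulver)
Irby: 17  (via Eskin)
Yarm: 17  (via Eskin)
Shortest route: Neston → Eskin → Yarm = 17 km.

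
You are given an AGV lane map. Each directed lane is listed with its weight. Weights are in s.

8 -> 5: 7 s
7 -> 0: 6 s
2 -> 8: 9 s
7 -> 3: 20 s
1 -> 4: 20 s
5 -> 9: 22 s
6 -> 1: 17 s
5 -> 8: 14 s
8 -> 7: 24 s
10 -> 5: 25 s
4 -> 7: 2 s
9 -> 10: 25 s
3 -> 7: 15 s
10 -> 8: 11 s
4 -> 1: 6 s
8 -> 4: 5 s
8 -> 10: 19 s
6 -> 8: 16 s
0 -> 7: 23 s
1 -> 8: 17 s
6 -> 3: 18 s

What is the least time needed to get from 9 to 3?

Shortest distances from 9:
9: 0
10: 25  (via 9)
8: 36  (via 10)
4: 41  (via 8)
5: 43  (via 8)
7: 43  (via 4)
1: 47  (via 4)
0: 49  (via 7)
3: 63  (via 7)
Shortest route: 9 → 10 → 8 → 4 → 7 → 3 = 63 s.

63 s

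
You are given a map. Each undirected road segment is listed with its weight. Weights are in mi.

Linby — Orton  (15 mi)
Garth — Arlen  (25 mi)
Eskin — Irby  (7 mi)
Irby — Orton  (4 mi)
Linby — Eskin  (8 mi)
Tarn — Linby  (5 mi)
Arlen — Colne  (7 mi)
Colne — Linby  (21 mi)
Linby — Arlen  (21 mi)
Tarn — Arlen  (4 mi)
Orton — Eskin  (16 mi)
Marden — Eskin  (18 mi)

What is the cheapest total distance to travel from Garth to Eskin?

42 mi

Candidate routes:
Garth - Arlen - Linby - Eskin: 25+21+8 = 54
Garth - Arlen - Tarn - Linby - Orton - Irby - Eskin: 25+4+5+15+4+7 = 60
Garth - Arlen - Tarn - Linby - Eskin: 25+4+5+8 = 42
The minimum is 42 mi via Garth - Arlen - Tarn - Linby - Eskin.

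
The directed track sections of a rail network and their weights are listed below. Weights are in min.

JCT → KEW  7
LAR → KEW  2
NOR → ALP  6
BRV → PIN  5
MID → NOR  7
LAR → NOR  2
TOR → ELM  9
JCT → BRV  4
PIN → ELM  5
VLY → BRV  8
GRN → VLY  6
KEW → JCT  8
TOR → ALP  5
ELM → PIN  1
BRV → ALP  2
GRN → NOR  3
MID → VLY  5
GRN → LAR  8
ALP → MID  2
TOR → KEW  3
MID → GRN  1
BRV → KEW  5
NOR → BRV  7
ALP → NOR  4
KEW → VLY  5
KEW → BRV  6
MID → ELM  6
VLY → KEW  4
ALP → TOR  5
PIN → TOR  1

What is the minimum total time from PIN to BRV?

10 min

Running Dijkstra from PIN:
PIN: 0
TOR: 1  (via PIN)
KEW: 4  (via TOR)
ELM: 5  (via PIN)
ALP: 6  (via TOR)
MID: 8  (via ALP)
GRN: 9  (via MID)
VLY: 9  (via KEW)
NOR: 10  (via ALP)
BRV: 10  (via KEW)
Shortest route: PIN–TOR–KEW–BRV = 10 min.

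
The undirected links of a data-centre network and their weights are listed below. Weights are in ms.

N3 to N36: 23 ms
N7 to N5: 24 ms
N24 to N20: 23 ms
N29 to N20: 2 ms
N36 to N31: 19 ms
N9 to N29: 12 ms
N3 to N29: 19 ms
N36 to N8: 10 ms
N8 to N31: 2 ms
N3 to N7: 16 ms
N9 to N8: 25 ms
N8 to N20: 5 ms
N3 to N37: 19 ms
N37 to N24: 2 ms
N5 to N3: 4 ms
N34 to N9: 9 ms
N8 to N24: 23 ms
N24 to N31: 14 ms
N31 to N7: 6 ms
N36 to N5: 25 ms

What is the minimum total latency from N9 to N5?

Compare a few routes:
N9–N29–N20–N8–N31–N7–N3–N5: 12+2+5+2+6+16+4 = 47
N9–N29–N3–N5: 12+19+4 = 35
The minimum is 35 ms via N9–N29–N3–N5.

35 ms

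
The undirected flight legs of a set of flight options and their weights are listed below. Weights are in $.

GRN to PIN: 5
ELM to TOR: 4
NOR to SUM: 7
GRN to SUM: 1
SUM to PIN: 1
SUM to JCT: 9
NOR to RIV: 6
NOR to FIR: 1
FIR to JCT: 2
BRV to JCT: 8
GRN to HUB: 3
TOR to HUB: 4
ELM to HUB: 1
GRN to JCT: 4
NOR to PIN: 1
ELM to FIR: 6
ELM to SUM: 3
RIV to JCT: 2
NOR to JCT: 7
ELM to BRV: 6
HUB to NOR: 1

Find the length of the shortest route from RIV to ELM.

$7

Enumerating some paths:
RIV → JCT → FIR → NOR → HUB → ELM: 2+2+1+1+1 = 7
RIV → JCT → FIR → NOR → PIN → SUM → ELM: 2+2+1+1+1+3 = 10
RIV → NOR → HUB → ELM: 6+1+1 = 8
The minimum is $7 via RIV → JCT → FIR → NOR → HUB → ELM.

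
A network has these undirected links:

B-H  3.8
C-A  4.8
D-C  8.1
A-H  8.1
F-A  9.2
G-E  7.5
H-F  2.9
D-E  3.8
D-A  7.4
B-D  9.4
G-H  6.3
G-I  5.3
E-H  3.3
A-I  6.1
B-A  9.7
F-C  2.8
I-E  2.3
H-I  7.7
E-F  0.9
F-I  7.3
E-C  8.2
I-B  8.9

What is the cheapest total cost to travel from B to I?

8.9

Enumerating some paths:
B → H → F → E → I: 3.8+2.9+0.9+2.3 = 9.9
B → I: 8.9 = 8.9
B → H → E → I: 3.8+3.3+2.3 = 9.4
The minimum is 8.9 via B → I.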